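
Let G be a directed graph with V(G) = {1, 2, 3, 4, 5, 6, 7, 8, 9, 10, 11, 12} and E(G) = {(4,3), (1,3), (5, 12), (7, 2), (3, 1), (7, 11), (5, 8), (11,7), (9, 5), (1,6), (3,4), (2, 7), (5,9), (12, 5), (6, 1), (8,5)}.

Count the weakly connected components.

From 1: component {1, 3, 4, 6}.
From 2: component {2, 7, 11}.
From 5: component {5, 8, 9, 12}.
From 10: component {10}.
That's 4 components.

4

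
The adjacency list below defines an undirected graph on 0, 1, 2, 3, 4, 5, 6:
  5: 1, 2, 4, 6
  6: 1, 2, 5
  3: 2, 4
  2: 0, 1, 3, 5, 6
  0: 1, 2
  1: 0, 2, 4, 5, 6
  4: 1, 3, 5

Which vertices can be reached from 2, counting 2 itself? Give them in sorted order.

0, 1, 2, 3, 4, 5, 6

Start at 2.
Its neighbours: 0, 1, 3, 5, 6.
Then their neighbours: 4.
Every vertex is now reached.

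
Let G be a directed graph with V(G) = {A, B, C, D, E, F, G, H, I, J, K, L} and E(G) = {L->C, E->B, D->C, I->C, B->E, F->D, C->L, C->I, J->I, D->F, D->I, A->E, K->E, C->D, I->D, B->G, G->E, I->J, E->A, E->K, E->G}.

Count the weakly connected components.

From A: component {A, B, E, G, K}.
From C: component {C, D, F, I, J, L}.
From H: component {H}.
That's 3 components.

3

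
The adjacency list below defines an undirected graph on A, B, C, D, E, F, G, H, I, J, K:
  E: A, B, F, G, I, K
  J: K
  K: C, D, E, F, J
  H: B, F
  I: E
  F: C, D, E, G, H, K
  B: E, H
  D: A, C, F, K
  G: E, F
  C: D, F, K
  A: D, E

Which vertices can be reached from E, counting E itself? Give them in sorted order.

A, B, C, D, E, F, G, H, I, J, K

Start at E.
Its neighbours: A, B, F, G, I, K.
Then their neighbours: C, D, H, J.
Every vertex is now reached.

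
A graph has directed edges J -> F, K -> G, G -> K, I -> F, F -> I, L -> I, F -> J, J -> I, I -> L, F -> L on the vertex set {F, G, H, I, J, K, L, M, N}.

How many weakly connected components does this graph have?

5

From F: component {F, I, J, L}.
From G: component {G, K}.
From H: component {H}.
From M: component {M}.
From N: component {N}.
That's 5 components.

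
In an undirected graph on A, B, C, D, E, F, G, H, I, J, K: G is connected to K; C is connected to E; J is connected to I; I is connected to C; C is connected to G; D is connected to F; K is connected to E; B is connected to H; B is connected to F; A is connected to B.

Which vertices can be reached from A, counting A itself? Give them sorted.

A, B, D, F, H

Start at A.
Its neighbours: B.
Then their neighbours: F, H.
Then next layer: D.
Nothing further is reachable.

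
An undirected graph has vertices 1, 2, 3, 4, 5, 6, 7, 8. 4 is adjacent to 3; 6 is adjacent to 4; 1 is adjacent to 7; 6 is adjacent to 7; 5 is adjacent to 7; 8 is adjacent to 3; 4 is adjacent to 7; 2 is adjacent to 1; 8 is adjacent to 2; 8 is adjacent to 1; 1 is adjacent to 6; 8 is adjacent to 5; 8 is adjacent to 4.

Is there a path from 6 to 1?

Yes

Explore from 6.
Distance 1: reach 1, 4, 7.
Found 1.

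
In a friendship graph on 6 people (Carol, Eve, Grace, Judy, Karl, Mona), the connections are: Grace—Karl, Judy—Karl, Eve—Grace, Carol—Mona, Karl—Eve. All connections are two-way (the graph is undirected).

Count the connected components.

2

From Carol: component {Carol, Mona}.
From Eve: component {Eve, Grace, Judy, Karl}.
That's 2 components.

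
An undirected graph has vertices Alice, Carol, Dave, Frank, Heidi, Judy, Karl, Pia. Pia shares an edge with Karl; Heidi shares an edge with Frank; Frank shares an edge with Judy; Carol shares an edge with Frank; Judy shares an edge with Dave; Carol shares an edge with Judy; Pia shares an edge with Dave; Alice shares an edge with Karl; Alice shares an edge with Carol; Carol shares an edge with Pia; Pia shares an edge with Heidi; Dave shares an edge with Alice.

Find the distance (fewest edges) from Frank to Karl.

3

Distance 0: Frank.
Distance 1: Carol, Heidi, Judy.
Distance 2: Alice, Dave, Pia.
Distance 3: Karl — contains Karl.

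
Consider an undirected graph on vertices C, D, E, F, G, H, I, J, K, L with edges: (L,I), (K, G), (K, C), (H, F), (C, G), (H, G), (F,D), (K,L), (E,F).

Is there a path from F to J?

Explore from F.
Distance 1: reach D, E, H.
Distance 2: reach G.
Distance 3: reach C, K.
Distance 4: reach L.
Distance 5: reach I.
The search is exhausted without reaching J; it lies in a different component.

No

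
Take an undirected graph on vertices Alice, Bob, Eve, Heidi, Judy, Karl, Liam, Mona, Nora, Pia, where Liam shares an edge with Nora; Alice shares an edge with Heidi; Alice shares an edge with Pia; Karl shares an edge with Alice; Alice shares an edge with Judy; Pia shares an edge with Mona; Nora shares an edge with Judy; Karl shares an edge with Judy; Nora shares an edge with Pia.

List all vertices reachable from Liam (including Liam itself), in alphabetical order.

Start at Liam.
Its neighbours: Nora.
Then their neighbours: Judy, Pia.
Then next layer: Alice, Karl, Mona.
Then next layer: Heidi.
Nothing further is reachable.

Alice, Heidi, Judy, Karl, Liam, Mona, Nora, Pia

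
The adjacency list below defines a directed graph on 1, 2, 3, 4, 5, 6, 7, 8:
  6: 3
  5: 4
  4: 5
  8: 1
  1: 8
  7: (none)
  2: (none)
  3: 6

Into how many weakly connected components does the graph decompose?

5

From 1: component {1, 8}.
From 2: component {2}.
From 3: component {3, 6}.
From 4: component {4, 5}.
From 7: component {7}.
That's 5 components.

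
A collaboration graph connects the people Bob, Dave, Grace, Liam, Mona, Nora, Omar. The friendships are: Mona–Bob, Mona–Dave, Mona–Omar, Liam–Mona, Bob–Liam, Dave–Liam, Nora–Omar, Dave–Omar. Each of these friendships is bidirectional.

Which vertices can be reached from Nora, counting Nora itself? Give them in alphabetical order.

Start at Nora.
Its neighbours: Omar.
Then their neighbours: Dave, Mona.
Then next layer: Bob, Liam.
Nothing further is reachable.

Bob, Dave, Liam, Mona, Nora, Omar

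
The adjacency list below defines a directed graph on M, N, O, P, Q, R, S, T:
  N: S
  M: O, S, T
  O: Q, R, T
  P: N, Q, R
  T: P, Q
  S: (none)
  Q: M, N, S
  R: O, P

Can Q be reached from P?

Yes

Explore from P.
Distance 1: reach N, Q, R.
Found Q.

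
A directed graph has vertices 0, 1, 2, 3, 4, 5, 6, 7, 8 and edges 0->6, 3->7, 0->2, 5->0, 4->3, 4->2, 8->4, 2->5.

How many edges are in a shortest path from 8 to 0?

4

Distance 0: 8.
Distance 1: 4.
Distance 2: 2, 3.
Distance 3: 5, 7.
Distance 4: 0 — contains 0.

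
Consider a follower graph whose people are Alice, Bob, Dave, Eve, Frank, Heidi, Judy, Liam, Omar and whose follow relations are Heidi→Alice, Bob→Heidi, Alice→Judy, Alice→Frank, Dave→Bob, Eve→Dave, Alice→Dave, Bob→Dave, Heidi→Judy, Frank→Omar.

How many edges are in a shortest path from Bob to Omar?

Distance 0: Bob.
Distance 1: Dave, Heidi.
Distance 2: Alice, Judy.
Distance 3: Frank.
Distance 4: Omar — contains Omar.

4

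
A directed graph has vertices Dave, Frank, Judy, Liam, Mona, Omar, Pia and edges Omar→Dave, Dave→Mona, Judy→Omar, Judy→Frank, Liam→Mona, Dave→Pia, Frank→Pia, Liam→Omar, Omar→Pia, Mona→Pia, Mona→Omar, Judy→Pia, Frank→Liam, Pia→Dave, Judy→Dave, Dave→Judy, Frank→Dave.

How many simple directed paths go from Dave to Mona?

2

Dave→Judy→Frank→Liam→Mona
Dave→Mona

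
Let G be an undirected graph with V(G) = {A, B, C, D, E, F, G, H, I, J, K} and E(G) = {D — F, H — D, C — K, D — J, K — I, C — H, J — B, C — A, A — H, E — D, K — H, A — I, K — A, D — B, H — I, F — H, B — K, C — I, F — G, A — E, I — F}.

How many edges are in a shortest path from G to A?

3

Distance 0: G.
Distance 1: F.
Distance 2: D, H, I.
Distance 3: A, B, C, E, J, K — contains A.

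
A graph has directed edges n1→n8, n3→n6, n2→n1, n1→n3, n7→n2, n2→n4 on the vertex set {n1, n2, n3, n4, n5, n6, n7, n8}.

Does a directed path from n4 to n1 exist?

No

n4 has no outgoing edges, so nothing is reachable from it.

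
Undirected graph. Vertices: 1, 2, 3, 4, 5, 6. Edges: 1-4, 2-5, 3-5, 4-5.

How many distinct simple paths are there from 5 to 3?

5–3

1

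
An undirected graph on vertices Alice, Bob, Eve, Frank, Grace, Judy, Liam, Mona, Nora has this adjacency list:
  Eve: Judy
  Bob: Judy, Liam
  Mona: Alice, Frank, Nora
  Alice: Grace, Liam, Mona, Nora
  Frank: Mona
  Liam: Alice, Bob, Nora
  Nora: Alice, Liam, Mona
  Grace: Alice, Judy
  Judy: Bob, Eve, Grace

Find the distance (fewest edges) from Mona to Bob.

3

Distance 0: Mona.
Distance 1: Alice, Frank, Nora.
Distance 2: Grace, Liam.
Distance 3: Bob, Judy — contains Bob.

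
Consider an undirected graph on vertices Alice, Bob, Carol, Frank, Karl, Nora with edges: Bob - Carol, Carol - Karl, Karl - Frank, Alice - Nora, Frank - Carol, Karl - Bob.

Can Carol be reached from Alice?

No

Explore from Alice.
Distance 1: reach Nora.
The search is exhausted without reaching Carol; it lies in a different component.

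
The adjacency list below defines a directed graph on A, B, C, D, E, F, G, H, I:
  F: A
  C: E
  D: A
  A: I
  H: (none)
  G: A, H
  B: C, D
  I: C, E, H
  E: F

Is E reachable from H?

H has no outgoing edges, so nothing is reachable from it.

No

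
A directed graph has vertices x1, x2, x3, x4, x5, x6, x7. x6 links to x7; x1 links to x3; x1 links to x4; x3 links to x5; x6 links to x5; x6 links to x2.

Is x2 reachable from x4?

x4 has no outgoing edges, so nothing is reachable from it.

No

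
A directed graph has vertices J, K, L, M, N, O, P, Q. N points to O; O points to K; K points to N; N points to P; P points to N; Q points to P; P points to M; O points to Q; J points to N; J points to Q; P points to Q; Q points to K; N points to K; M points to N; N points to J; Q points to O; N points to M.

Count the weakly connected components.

From J: component {J, K, M, N, O, P, Q}.
From L: component {L}.
That's 2 components.

2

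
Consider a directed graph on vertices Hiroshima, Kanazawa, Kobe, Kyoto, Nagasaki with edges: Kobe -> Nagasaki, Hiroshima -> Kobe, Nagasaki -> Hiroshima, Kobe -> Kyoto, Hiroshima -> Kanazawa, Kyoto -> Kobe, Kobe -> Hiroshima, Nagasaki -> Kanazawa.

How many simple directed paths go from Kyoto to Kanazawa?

Kyoto→Kobe→Hiroshima→Kanazawa
Kyoto→Kobe→Nagasaki→Hiroshima→Kanazawa
Kyoto→Kobe→Nagasaki→Kanazawa

3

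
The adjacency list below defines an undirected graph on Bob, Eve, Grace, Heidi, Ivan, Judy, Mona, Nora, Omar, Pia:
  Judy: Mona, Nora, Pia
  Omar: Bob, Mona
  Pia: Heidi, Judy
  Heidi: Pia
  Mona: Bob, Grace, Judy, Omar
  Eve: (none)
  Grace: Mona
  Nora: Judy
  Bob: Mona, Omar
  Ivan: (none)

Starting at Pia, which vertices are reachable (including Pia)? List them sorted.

Start at Pia.
Its neighbours: Heidi, Judy.
Then their neighbours: Mona, Nora.
Then next layer: Bob, Grace, Omar.
Nothing further is reachable.

Bob, Grace, Heidi, Judy, Mona, Nora, Omar, Pia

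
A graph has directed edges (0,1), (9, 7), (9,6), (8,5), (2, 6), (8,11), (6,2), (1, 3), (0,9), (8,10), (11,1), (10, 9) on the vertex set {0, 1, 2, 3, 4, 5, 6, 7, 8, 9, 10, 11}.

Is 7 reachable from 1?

Explore from 1.
Distance 1: reach 3.
The search from 1 is exhausted; no directed path reaches 7.

No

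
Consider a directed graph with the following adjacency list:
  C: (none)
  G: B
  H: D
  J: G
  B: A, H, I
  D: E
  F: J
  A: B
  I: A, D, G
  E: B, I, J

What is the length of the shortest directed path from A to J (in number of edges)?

Distance 0: A.
Distance 1: B.
Distance 2: H, I.
Distance 3: D, G.
Distance 4: E.
Distance 5: J — contains J.

5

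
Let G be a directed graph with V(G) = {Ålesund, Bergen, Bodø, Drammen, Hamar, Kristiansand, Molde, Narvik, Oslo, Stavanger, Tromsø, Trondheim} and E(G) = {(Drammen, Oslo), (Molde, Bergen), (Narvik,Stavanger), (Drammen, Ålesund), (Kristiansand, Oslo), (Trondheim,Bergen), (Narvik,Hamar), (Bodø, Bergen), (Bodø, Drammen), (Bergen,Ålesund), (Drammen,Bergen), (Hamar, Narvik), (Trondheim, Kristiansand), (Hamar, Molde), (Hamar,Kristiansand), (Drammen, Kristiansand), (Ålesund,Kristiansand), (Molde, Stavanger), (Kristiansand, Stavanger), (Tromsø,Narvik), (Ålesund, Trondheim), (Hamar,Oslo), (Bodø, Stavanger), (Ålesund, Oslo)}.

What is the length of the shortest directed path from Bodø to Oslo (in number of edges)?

Distance 0: Bodø.
Distance 1: Bergen, Drammen, Stavanger.
Distance 2: Ålesund, Kristiansand, Oslo — contains Oslo.

2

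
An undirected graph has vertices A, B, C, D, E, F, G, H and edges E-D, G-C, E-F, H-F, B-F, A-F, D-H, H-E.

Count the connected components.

2

From A: component {A, B, D, E, F, H}.
From C: component {C, G}.
That's 2 components.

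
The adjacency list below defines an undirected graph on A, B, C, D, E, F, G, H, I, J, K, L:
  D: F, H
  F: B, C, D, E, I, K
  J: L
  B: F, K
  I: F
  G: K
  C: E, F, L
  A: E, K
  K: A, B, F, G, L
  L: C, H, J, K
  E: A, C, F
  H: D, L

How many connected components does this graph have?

From A: component {A, B, C, D, E, F, G, H, I, J, K, L}.
That's 1 component.

1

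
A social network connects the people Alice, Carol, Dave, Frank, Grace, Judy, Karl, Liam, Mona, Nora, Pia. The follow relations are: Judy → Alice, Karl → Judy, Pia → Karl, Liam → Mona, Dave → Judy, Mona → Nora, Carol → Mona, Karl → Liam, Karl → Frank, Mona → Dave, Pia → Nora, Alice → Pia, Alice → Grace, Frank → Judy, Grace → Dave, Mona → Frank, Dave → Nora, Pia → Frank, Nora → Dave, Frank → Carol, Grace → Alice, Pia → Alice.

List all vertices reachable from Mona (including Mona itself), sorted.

Alice, Carol, Dave, Frank, Grace, Judy, Karl, Liam, Mona, Nora, Pia

Start at Mona.
Its neighbours: Dave, Frank, Nora.
Then their neighbours: Carol, Judy.
Then next layer: Alice.
Then next layer: Grace, Pia.
Then next layer: Karl.
Then next layer: Liam.
Every vertex is now reached.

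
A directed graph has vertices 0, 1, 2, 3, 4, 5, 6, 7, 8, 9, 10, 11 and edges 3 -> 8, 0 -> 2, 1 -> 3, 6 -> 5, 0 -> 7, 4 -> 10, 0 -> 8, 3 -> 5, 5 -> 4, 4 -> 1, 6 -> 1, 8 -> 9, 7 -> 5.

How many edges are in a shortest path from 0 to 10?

Distance 0: 0.
Distance 1: 2, 7, 8.
Distance 2: 5, 9.
Distance 3: 4.
Distance 4: 1, 10 — contains 10.

4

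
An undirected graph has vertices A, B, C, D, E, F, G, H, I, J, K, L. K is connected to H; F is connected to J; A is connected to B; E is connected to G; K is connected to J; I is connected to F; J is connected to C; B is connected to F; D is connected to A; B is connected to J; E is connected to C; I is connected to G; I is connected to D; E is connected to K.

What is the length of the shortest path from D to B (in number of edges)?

Distance 0: D.
Distance 1: A, I.
Distance 2: B, F, G — contains B.

2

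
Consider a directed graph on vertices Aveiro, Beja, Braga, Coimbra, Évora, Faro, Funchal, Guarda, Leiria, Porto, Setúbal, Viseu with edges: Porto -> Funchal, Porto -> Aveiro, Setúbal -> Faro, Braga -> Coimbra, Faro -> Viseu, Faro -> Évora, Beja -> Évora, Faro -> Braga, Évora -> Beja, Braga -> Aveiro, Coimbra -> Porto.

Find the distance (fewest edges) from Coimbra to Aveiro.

Distance 0: Coimbra.
Distance 1: Porto.
Distance 2: Aveiro, Funchal — contains Aveiro.

2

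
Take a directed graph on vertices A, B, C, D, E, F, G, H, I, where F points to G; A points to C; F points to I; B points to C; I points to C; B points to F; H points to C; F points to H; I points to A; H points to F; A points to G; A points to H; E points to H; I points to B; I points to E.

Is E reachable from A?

Yes

Explore from A.
Distance 1: reach C, G, H.
Distance 2: reach F.
Distance 3: reach I.
Distance 4: reach B, E.
Found E.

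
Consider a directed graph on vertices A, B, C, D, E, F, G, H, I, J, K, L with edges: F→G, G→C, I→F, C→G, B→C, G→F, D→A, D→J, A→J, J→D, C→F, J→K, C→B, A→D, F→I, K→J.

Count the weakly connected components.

From A: component {A, D, J, K}.
From B: component {B, C, F, G, I}.
From E: component {E}.
From H: component {H}.
From L: component {L}.
That's 5 components.

5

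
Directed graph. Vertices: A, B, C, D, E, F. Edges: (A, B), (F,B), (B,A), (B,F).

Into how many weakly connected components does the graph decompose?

From A: component {A, B, F}.
From C: component {C}.
From D: component {D}.
From E: component {E}.
That's 4 components.

4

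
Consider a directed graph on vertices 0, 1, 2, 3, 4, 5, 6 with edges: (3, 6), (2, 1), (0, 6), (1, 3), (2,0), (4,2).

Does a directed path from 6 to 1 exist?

6 has no outgoing edges, so nothing is reachable from it.

No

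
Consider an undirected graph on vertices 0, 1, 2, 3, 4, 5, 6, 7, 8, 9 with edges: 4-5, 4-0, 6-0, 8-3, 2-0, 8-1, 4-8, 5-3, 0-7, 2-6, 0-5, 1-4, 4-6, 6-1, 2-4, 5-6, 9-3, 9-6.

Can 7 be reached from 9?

Explore from 9.
Distance 1: reach 3, 6.
Distance 2: reach 0, 1, 2, 4, 5, 8.
Distance 3: reach 7.
Found 7.

Yes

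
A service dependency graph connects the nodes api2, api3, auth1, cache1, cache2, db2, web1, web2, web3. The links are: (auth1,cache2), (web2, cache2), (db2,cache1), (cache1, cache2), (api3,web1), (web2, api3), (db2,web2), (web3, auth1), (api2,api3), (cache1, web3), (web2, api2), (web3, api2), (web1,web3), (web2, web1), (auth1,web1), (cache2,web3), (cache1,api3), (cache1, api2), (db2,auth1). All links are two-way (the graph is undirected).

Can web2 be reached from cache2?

Yes

Explore from cache2.
Distance 1: reach auth1, cache1, web2, web3.
Found web2.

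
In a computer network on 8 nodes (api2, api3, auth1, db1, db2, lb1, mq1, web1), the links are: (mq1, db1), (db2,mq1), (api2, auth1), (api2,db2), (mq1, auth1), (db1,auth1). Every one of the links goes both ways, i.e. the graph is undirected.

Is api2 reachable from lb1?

No

lb1 has no edges, so nothing is reachable from it.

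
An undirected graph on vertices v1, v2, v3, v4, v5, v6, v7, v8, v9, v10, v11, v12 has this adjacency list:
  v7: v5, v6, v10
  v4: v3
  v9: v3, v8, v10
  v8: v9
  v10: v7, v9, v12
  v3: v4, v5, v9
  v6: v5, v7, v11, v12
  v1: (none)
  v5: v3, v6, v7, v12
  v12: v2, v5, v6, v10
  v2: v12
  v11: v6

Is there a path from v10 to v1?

No

Explore from v10.
Distance 1: reach v7, v9, v12.
Distance 2: reach v2, v3, v5, v6, v8.
Distance 3: reach v4, v11.
The search is exhausted without reaching v1; it lies in a different component.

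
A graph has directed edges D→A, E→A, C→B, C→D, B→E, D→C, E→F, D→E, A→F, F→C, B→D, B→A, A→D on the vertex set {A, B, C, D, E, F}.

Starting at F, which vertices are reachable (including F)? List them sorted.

Start at F.
Its neighbours: C.
Then their neighbours: B, D.
Then next layer: A, E.
Every vertex is now reached.

A, B, C, D, E, F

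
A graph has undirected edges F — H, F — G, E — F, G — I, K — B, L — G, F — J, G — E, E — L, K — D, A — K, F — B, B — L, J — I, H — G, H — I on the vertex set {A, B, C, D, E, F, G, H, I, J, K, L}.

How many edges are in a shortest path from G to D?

4

Distance 0: G.
Distance 1: E, F, H, I, L.
Distance 2: B, J.
Distance 3: K.
Distance 4: A, D — contains D.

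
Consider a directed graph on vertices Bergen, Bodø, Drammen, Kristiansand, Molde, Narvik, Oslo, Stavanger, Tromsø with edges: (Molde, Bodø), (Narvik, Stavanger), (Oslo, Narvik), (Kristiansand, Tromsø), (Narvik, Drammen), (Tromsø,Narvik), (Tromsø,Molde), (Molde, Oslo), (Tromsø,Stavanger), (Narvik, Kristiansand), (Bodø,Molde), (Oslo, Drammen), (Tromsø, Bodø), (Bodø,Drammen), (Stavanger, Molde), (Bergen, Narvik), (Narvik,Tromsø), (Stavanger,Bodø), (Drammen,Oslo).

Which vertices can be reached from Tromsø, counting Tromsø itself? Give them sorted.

Start at Tromsø.
Its neighbours: Bodø, Molde, Narvik, Stavanger.
Then their neighbours: Drammen, Kristiansand, Oslo.
Nothing further is reachable.

Bodø, Drammen, Kristiansand, Molde, Narvik, Oslo, Stavanger, Tromsø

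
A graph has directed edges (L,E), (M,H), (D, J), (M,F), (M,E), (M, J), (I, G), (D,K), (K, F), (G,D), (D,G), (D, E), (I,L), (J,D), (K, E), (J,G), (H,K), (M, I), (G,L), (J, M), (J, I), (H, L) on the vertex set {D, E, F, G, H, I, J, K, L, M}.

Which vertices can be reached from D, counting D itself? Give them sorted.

D, E, F, G, H, I, J, K, L, M

Start at D.
Its neighbours: E, G, J, K.
Then their neighbours: F, I, L, M.
Then next layer: H.
Every vertex is now reached.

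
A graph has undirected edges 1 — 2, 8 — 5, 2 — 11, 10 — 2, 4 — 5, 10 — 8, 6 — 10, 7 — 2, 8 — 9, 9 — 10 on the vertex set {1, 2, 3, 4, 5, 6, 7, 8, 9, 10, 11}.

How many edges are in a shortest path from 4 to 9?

3

Distance 0: 4.
Distance 1: 5.
Distance 2: 8.
Distance 3: 9, 10 — contains 9.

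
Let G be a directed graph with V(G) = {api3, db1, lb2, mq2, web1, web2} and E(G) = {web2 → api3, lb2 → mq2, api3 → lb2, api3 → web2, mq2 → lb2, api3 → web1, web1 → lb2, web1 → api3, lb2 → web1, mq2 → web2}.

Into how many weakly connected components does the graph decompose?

From api3: component {api3, lb2, mq2, web1, web2}.
From db1: component {db1}.
That's 2 components.

2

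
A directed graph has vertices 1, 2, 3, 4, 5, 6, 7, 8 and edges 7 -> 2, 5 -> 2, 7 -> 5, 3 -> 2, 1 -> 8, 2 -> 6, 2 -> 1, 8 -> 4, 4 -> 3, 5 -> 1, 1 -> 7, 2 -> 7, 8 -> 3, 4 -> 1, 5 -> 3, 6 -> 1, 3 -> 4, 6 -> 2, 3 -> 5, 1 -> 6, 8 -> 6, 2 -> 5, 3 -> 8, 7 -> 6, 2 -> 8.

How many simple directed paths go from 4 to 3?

13

4→1→6→2→5→3
4→1→6→2→7→5→3
4→1→6→2→8→3
4→1→7→2→5→3
4→1→7→2→8→3
4→1→7→5→2→8→3
4→1→7→5→3
4→1→7→6→2→5→3
4→1→7→6→2→8→3
4→1→8→3
4→1→8→6→2→5→3
4→1→8→6→2→7→5→3
4→3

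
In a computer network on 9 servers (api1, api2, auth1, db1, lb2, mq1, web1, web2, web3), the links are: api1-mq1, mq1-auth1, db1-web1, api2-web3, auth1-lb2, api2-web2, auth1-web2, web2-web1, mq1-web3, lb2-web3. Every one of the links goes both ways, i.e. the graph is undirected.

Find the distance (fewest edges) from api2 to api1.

Distance 0: api2.
Distance 1: web2, web3.
Distance 2: auth1, lb2, mq1, web1.
Distance 3: api1, db1 — contains api1.

3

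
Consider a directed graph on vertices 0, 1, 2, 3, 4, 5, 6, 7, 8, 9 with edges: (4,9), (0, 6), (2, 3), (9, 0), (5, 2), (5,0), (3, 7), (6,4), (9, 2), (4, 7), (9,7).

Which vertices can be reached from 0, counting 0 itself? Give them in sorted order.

0, 2, 3, 4, 6, 7, 9

Start at 0.
Its neighbours: 6.
Then their neighbours: 4.
Then next layer: 7, 9.
Then next layer: 2.
Then next layer: 3.
Nothing further is reachable.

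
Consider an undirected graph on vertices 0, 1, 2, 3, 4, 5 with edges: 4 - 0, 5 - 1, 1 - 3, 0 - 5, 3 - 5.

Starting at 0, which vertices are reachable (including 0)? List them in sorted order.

Start at 0.
Its neighbours: 4, 5.
Then their neighbours: 1, 3.
Nothing further is reachable.

0, 1, 3, 4, 5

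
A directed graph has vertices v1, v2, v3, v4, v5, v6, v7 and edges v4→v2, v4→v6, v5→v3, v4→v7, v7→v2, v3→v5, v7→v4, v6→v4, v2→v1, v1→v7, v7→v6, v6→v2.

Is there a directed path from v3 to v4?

Explore from v3.
Distance 1: reach v5.
The search from v3 is exhausted; no directed path reaches v4.

No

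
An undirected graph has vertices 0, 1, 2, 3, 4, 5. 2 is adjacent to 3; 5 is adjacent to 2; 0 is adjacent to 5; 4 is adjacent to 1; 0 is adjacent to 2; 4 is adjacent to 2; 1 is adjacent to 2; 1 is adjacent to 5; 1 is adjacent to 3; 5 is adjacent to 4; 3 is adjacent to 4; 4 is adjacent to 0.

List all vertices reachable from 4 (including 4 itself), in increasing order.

Start at 4.
Its neighbours: 0, 1, 2, 3, 5.
Every vertex is now reached.

0, 1, 2, 3, 4, 5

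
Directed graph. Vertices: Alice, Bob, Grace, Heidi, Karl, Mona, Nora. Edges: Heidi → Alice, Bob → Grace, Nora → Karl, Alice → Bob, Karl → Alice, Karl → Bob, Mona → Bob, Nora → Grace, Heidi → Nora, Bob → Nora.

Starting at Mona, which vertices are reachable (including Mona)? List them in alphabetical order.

Start at Mona.
Its neighbours: Bob.
Then their neighbours: Grace, Nora.
Then next layer: Karl.
Then next layer: Alice.
Nothing further is reachable.

Alice, Bob, Grace, Karl, Mona, Nora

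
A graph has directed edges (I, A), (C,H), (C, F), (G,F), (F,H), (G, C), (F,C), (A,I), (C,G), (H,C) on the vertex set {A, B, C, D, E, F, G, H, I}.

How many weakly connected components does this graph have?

5

From A: component {A, I}.
From B: component {B}.
From C: component {C, F, G, H}.
From D: component {D}.
From E: component {E}.
That's 5 components.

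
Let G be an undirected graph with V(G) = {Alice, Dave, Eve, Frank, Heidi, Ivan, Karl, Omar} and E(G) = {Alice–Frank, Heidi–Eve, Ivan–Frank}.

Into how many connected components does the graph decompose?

5

From Alice: component {Alice, Frank, Ivan}.
From Dave: component {Dave}.
From Eve: component {Eve, Heidi}.
From Karl: component {Karl}.
From Omar: component {Omar}.
That's 5 components.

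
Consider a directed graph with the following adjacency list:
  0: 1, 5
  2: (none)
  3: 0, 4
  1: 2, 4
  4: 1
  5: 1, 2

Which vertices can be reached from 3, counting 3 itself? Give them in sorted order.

Start at 3.
Its neighbours: 0, 4.
Then their neighbours: 1, 5.
Then next layer: 2.
Every vertex is now reached.

0, 1, 2, 3, 4, 5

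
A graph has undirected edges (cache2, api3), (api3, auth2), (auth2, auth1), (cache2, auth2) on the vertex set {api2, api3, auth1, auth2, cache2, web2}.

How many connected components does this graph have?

From api2: component {api2}.
From api3: component {api3, auth1, auth2, cache2}.
From web2: component {web2}.
That's 3 components.

3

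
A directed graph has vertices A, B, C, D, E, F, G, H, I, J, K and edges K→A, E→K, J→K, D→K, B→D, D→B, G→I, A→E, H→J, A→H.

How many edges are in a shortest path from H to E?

Distance 0: H.
Distance 1: J.
Distance 2: K.
Distance 3: A.
Distance 4: E — contains E.

4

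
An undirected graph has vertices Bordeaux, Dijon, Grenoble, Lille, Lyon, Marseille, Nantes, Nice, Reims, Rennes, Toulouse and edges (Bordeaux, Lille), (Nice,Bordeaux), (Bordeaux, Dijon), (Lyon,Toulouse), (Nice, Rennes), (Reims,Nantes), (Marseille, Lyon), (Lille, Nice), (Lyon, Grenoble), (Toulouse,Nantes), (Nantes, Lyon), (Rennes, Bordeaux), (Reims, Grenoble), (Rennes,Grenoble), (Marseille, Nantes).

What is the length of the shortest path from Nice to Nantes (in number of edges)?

4

Distance 0: Nice.
Distance 1: Bordeaux, Lille, Rennes.
Distance 2: Dijon, Grenoble.
Distance 3: Lyon, Reims.
Distance 4: Marseille, Nantes, Toulouse — contains Nantes.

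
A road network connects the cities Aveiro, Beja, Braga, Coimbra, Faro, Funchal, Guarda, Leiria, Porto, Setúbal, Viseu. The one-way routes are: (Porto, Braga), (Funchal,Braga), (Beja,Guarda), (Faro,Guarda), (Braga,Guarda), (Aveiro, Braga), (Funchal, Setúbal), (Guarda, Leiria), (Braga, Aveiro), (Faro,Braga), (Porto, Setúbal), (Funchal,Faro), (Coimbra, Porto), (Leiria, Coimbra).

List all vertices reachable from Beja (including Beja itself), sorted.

Start at Beja.
Its neighbours: Guarda.
Then their neighbours: Leiria.
Then next layer: Coimbra.
Then next layer: Porto.
Then next layer: Braga, Setúbal.
Then next layer: Aveiro.
Nothing further is reachable.

Aveiro, Beja, Braga, Coimbra, Guarda, Leiria, Porto, Setúbal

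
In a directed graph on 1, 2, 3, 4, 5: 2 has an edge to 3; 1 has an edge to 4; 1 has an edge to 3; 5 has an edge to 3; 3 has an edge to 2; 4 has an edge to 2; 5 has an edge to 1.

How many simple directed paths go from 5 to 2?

5→1→3→2
5→1→4→2
5→3→2

3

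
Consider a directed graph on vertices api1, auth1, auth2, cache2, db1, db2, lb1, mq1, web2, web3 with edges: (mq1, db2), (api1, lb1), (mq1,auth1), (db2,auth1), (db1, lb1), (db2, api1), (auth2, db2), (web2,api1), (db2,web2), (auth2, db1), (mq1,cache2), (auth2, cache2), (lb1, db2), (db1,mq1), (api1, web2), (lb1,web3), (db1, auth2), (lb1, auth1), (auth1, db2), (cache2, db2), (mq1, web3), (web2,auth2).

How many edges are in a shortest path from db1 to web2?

Distance 0: db1.
Distance 1: auth2, lb1, mq1.
Distance 2: auth1, cache2, db2, web3.
Distance 3: api1, web2 — contains web2.

3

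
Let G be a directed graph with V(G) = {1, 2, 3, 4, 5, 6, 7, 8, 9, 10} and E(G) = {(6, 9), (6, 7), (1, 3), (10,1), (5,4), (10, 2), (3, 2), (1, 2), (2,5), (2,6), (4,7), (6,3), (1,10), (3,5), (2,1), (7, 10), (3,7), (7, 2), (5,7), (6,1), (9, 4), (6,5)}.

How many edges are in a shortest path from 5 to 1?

3

Distance 0: 5.
Distance 1: 4, 7.
Distance 2: 2, 10.
Distance 3: 1, 6 — contains 1.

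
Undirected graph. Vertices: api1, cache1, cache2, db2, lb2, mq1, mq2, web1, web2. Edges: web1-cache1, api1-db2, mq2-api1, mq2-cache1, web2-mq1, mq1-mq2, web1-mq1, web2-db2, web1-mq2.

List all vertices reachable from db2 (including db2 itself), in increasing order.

Start at db2.
Its neighbours: api1, web2.
Then their neighbours: mq1, mq2.
Then next layer: cache1, web1.
Nothing further is reachable.

api1, cache1, db2, mq1, mq2, web1, web2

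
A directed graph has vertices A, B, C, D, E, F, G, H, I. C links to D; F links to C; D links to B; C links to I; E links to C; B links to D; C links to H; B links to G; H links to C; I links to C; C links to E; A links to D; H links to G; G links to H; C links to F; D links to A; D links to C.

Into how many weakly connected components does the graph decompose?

1

From A: component {A, B, C, D, E, F, G, H, I}.
That's 1 component.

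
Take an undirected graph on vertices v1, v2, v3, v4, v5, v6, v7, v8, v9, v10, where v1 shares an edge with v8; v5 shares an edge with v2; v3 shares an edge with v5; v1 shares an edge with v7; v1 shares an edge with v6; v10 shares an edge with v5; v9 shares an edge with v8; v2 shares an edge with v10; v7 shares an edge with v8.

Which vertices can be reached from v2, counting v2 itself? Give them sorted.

Start at v2.
Its neighbours: v5, v10.
Then their neighbours: v3.
Nothing further is reachable.

v2, v3, v5, v10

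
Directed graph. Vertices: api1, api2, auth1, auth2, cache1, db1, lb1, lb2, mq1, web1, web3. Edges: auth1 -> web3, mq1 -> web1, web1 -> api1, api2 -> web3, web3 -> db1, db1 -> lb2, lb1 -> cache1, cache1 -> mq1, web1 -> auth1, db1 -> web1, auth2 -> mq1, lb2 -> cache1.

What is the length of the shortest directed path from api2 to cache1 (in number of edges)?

4

Distance 0: api2.
Distance 1: web3.
Distance 2: db1.
Distance 3: lb2, web1.
Distance 4: api1, auth1, cache1 — contains cache1.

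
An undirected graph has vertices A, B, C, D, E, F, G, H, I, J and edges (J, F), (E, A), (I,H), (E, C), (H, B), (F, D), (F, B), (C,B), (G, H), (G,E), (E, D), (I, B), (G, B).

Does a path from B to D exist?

Yes

Explore from B.
Distance 1: reach C, F, G, H, I.
Distance 2: reach D, E, J.
Found D.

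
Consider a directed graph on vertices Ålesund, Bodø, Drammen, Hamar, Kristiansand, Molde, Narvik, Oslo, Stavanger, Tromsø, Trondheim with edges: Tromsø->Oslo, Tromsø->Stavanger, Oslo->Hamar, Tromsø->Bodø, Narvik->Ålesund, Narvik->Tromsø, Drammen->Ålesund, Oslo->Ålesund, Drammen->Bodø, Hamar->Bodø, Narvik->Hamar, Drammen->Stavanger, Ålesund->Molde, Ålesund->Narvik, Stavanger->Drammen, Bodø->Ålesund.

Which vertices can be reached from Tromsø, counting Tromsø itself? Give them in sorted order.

Ålesund, Bodø, Drammen, Hamar, Molde, Narvik, Oslo, Stavanger, Tromsø

Start at Tromsø.
Its neighbours: Bodø, Oslo, Stavanger.
Then their neighbours: Ålesund, Drammen, Hamar.
Then next layer: Molde, Narvik.
Nothing further is reachable.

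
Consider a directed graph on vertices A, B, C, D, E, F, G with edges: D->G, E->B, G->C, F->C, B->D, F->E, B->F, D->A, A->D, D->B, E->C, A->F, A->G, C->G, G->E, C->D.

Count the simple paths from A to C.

11

A→D→B→F→C
A→D→B→F→E→C
A→D→G→C
A→D→G→E→B→F→C
A→D→G→E→C
A→F→C
A→F→E→B→D→G→C
A→F→E→C
A→G→C
A→G→E→B→F→C
A→G→E→C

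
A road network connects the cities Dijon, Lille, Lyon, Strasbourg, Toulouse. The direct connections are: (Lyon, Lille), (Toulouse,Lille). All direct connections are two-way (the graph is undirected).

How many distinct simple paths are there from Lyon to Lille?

Lyon–Lille

1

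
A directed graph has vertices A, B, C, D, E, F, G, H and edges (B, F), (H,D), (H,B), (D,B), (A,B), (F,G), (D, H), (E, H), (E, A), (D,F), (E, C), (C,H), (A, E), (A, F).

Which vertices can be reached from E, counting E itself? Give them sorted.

A, B, C, D, E, F, G, H

Start at E.
Its neighbours: A, C, H.
Then their neighbours: B, D, F.
Then next layer: G.
Every vertex is now reached.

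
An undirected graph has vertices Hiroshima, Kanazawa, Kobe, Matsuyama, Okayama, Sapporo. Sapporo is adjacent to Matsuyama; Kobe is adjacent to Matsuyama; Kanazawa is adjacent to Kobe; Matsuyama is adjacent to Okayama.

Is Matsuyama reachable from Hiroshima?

Hiroshima has no edges, so nothing is reachable from it.

No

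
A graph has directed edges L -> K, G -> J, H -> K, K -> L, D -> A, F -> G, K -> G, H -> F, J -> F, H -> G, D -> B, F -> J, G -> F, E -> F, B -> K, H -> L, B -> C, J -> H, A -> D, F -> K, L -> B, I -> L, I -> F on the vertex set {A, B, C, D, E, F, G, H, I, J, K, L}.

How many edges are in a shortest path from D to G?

3

Distance 0: D.
Distance 1: A, B.
Distance 2: C, K.
Distance 3: G, L — contains G.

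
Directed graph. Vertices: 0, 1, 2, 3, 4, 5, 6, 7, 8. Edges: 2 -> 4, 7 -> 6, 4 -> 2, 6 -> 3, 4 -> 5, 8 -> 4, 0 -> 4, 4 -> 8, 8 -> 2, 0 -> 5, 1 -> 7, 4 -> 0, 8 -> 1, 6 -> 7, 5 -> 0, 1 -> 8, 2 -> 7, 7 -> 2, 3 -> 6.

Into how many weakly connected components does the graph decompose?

From 0: component {0, 1, 2, 3, 4, 5, 6, 7, 8}.
That's 1 component.

1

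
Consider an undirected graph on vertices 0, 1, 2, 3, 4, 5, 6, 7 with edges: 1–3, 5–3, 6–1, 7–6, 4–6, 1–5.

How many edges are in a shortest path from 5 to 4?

3

Distance 0: 5.
Distance 1: 1, 3.
Distance 2: 6.
Distance 3: 4, 7 — contains 4.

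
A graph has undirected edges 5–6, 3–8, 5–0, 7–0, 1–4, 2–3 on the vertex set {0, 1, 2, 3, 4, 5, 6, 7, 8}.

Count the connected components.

3

From 0: component {0, 5, 6, 7}.
From 1: component {1, 4}.
From 2: component {2, 3, 8}.
That's 3 components.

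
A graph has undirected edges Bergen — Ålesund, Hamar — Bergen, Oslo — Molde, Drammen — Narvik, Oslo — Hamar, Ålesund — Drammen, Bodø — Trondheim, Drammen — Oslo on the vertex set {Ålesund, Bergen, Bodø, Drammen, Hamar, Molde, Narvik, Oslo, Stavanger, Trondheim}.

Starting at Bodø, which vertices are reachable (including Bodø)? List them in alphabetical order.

Bodø, Trondheim

Start at Bodø.
Its neighbours: Trondheim.
Nothing further is reachable.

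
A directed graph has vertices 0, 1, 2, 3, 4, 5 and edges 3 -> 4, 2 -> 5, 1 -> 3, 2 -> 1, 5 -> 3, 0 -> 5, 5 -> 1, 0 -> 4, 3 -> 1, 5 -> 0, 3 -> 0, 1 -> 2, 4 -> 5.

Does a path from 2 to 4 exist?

Yes

Explore from 2.
Distance 1: reach 1, 5.
Distance 2: reach 0, 3.
Distance 3: reach 4.
Found 4.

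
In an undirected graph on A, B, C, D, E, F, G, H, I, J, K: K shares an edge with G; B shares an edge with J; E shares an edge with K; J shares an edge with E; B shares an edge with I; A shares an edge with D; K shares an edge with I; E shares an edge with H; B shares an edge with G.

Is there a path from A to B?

No

Explore from A.
Distance 1: reach D.
The search is exhausted without reaching B; it lies in a different component.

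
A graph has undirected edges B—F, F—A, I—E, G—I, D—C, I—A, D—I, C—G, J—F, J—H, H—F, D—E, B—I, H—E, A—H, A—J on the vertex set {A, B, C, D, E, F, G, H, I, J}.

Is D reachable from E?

Yes

Explore from E.
Distance 1: reach D, H, I.
Found D.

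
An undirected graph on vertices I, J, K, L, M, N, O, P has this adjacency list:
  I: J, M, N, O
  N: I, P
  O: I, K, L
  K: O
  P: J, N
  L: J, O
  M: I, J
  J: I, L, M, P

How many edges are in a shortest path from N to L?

3

Distance 0: N.
Distance 1: I, P.
Distance 2: J, M, O.
Distance 3: K, L — contains L.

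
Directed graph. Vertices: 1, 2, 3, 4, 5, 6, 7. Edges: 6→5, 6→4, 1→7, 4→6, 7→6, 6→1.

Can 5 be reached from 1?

Yes

Explore from 1.
Distance 1: reach 7.
Distance 2: reach 6.
Distance 3: reach 4, 5.
Found 5.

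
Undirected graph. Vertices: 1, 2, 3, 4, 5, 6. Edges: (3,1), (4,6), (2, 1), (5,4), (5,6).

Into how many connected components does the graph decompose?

2

From 1: component {1, 2, 3}.
From 4: component {4, 5, 6}.
That's 2 components.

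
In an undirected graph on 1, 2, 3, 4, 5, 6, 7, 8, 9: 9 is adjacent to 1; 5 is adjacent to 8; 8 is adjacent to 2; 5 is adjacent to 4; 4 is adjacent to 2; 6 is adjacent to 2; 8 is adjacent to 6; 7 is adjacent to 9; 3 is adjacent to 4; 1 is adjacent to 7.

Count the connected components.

2

From 1: component {1, 7, 9}.
From 2: component {2, 3, 4, 5, 6, 8}.
That's 2 components.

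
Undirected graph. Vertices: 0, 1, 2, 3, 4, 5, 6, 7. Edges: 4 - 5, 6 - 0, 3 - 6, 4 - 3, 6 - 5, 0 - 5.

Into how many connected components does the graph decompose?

From 0: component {0, 3, 4, 5, 6}.
From 1: component {1}.
From 2: component {2}.
From 7: component {7}.
That's 4 components.

4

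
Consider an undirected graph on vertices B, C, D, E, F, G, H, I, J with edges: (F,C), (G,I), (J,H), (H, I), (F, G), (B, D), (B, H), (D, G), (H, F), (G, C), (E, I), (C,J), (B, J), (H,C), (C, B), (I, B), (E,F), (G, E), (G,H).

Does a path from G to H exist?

Yes

Explore from G.
Distance 1: reach C, D, E, F, H, I.
Found H.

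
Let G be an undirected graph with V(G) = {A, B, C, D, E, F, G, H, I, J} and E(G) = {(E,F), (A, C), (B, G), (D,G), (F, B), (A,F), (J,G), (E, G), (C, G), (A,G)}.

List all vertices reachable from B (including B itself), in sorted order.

A, B, C, D, E, F, G, J

Start at B.
Its neighbours: F, G.
Then their neighbours: A, C, D, E, J.
Nothing further is reachable.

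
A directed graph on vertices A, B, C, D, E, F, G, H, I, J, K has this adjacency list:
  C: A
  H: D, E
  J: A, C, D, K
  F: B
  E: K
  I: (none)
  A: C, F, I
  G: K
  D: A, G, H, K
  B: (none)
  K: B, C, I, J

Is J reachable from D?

Yes

Explore from D.
Distance 1: reach A, G, H, K.
Distance 2: reach B, C, E, F, I, J.
Found J.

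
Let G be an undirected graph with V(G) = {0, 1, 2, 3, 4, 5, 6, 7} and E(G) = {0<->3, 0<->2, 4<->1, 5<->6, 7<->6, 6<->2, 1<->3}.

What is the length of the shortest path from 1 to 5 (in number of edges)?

Distance 0: 1.
Distance 1: 3, 4.
Distance 2: 0.
Distance 3: 2.
Distance 4: 6.
Distance 5: 5, 7 — contains 5.

5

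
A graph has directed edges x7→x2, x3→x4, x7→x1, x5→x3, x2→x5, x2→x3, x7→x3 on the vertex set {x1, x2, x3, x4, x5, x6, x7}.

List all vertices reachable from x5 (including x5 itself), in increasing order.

Start at x5.
Its neighbours: x3.
Then their neighbours: x4.
Nothing further is reachable.

x3, x4, x5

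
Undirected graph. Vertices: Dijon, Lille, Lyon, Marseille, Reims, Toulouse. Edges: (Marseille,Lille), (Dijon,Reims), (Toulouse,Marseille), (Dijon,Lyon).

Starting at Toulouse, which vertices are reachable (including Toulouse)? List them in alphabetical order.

Lille, Marseille, Toulouse

Start at Toulouse.
Its neighbours: Marseille.
Then their neighbours: Lille.
Nothing further is reachable.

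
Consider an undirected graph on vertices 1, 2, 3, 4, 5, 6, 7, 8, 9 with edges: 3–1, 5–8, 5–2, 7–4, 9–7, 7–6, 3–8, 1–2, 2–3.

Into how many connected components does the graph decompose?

2

From 1: component {1, 2, 3, 5, 8}.
From 4: component {4, 6, 7, 9}.
That's 2 components.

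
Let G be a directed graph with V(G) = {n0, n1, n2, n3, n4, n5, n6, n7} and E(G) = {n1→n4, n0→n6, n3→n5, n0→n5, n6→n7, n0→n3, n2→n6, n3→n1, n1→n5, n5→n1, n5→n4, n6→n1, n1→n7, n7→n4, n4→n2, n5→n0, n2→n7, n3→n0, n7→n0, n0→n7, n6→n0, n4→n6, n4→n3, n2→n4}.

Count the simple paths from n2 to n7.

n2→n4→n3→n0→n5→n1→n7
n2→n4→n3→n0→n6→n1→n7
n2→n4→n3→n0→n6→n7
n2→n4→n3→n0→n7
n2→n4→n3→n1→n5→n0→n6→n7
n2→n4→n3→n1→n5→n0→n7
n2→n4→n3→n1→n7
n2→n4→n3→n5→n0→n6→n1→n7
... and 22 more.

30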